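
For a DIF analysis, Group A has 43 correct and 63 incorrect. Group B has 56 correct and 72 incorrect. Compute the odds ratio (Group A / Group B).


Odds_A = 43/63 = 0.6825
Odds_B = 56/72 = 0.7778
OR = Odds_A / Odds_B = 0.6825 / 0.7778
Exactly, OR = (43 * 72) / (63 * 56) = 3096 / 3528
OR = 0.8776

0.8776


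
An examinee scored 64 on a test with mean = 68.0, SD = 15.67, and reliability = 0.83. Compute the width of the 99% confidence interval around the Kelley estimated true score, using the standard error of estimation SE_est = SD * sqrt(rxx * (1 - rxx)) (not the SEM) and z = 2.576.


True score estimate = 0.83*64 + 0.17*68.0 = 64.68
SE_est = SD * sqrt(rxx * (1 - rxx)) = 15.67 * sqrt(0.83 * 0.17) = 15.67 * sqrt(0.1411) = 5.886166
CI = T_est +/- z * SE_est, so width = 2 * z * SE_est = 2 * 2.576 * 5.886166
Width = 30.3255

30.3255


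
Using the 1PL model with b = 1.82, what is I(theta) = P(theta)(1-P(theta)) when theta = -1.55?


P = 1/(1+exp(-(-1.55-1.82))) = 0.0332
I = P*(1-P) = 0.0332 * 0.9668
I = 0.0321

0.0321


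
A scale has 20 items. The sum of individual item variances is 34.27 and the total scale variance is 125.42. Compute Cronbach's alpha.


alpha = (k/(k-1)) * (1 - sum(si^2)/s_total^2)
= (20/19) * (1 - 34.27/125.42)
alpha = 0.765

0.765


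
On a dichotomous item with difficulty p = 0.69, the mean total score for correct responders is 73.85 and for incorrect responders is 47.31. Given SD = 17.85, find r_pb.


q = 1 - p = 0.31
rpb = ((M1 - M0) / SD) * sqrt(p * q)
rpb = ((73.85 - 47.31) / 17.85) * sqrt(0.69 * 0.31)
rpb = 0.6877

0.6877


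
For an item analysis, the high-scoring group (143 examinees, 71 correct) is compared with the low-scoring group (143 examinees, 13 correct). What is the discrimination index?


p_upper = 71/143 = 0.4965
p_lower = 13/143 = 0.0909
D = 0.4965 - 0.0909 = 0.4056

0.4056


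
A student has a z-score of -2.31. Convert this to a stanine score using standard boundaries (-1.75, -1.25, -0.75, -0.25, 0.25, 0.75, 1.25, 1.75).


Stanine boundaries: [-1.75, -1.25, -0.75, -0.25, 0.25, 0.75, 1.25, 1.75]
z = -2.31
Check each boundary:
  z < -1.75
  z < -1.25
  z < -0.75
  z < -0.25
  z < 0.25
  z < 0.75
  z < 1.25
  z < 1.75
Highest qualifying boundary gives stanine = 1

1


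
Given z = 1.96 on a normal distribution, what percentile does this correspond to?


CDF(z) = 0.5 * (1 + erf(z/sqrt(2)))
erf(1.3859) = 0.95
CDF = 0.975
Percentile rank = 0.975 * 100 = 97.5

97.5


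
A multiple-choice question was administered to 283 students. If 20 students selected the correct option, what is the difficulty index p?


Item difficulty p = number correct / total examinees
p = 20 / 283
p = 0.0707

0.0707


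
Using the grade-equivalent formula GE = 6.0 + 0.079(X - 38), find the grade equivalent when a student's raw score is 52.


raw - median = 52 - 38 = 14
slope * diff = 0.079 * 14 = 1.106
GE = 6.0 + 1.106
GE = 7.106

7.106


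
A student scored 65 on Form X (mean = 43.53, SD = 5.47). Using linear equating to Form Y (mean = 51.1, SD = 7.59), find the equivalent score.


slope = SD_Y / SD_X = 7.59 / 5.47 ~ 1.3876
intercept = mean_Y - slope * mean_X = 51.1 - (7.59 / 5.47) * 43.53 ~ -9.3009
Y = slope * X + intercept. To avoid rounding drift from the rounded slope/intercept, evaluate the equivalent form Y = mean_Y + SD_Y * (X - mean_X) / SD_X at full precision:
Y = 51.1 + 7.59 * (65 - 43.53) / 5.47
Y = 51.1 + 7.59 * 21.47 / 5.47
Y = 51.1 + 162.9573 / 5.47
Y = 51.1 + 29.7911
Y = 80.8911

80.8911


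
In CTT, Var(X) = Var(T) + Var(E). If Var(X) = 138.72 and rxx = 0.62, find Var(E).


var_true = rxx * var_obs = 0.62 * 138.72 = 86.0064
var_error = var_obs - var_true
var_error = 138.72 - 86.0064
var_error = 52.7136

52.7136


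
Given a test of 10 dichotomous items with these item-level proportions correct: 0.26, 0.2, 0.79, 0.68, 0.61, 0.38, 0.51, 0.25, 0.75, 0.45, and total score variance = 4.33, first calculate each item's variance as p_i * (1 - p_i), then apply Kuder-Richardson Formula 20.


For each item, compute p_i * q_i:
  Item 1: 0.26 * 0.74 = 0.1924
  Item 2: 0.2 * 0.8 = 0.16
  Item 3: 0.79 * 0.21 = 0.1659
  Item 4: 0.68 * 0.32 = 0.2176
  Item 5: 0.61 * 0.39 = 0.2379
  Item 6: 0.38 * 0.62 = 0.2356
  Item 7: 0.51 * 0.49 = 0.2499
  Item 8: 0.25 * 0.75 = 0.1875
  Item 9: 0.75 * 0.25 = 0.1875
  Item 10: 0.45 * 0.55 = 0.2475
Sum(p_i * q_i) = 0.1924 + 0.16 + 0.1659 + 0.2176 + 0.2379 + 0.2356 + 0.2499 + 0.1875 + 0.1875 + 0.2475 = 2.0818
KR-20 = (k/(k-1)) * (1 - Sum(p_i*q_i) / Var_total)
= (10/9) * (1 - 2.0818/4.33)
= 1.1111 * 0.5192
KR-20 = 0.5769

0.5769


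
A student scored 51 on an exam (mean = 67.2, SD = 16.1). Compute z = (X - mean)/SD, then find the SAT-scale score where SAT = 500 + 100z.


z = (X - mean) / SD = (51 - 67.2) / 16.1
z = -16.2 / 16.1
z = -1.0062
SAT-scale = SAT = 500 + 100z
Carry z at full precision (z = -16.2 / 16.1) into the conversion:
SAT-scale = 500 + 100 * (-16.2 / 16.1) = 500 + -1620 / 16.1
SAT-scale = 500 + -100.6211
SAT-scale = 399.3789

399.3789


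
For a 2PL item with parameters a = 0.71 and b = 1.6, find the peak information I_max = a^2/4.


For 2PL, max info at theta = b = 1.6
I_max = a^2 / 4 = 0.71^2 / 4
= 0.5041 / 4
I_max = 0.126

0.126


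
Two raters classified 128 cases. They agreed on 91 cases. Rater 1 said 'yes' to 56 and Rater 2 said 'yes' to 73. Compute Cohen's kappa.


P_o = 91/128 = 0.710938
P_e = (56*73 + 72*55) / 16384 = 0.491211
kappa = (P_o - P_e) / (1 - P_e)
kappa = (0.710938 - 0.491211) / (1 - 0.491211)
kappa = 0.4319

0.4319


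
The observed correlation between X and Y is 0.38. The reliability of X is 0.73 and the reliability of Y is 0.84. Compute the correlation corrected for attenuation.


r_corrected = rxy / sqrt(rxx * ryy)
= 0.38 / sqrt(0.73 * 0.84)
= 0.38 / sqrt(0.6132)
= 0.38 / 0.783071
r_corrected = 0.4853

0.4853


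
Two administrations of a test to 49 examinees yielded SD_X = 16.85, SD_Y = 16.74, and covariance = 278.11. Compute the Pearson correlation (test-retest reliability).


r = cov(X,Y) / (SD_X * SD_Y)
r = 278.11 / (16.85 * 16.74)
r = 278.11 / 282.069
r = 0.986

0.986


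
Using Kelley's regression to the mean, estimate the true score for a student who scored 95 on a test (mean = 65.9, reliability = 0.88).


T_est = rxx * X + (1 - rxx) * mean
T_est = 0.88 * 95 + 0.12 * 65.9
T_est = 83.6 + 7.908
T_est = 91.508

91.508


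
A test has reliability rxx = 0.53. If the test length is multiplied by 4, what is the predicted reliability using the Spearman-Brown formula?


r_new = (n * rxx) / (1 + (n-1) * rxx)
r_new = (4 * 0.53) / (1 + 3 * 0.53)
r_new = 2.12 / 2.59
r_new = 0.8185

0.8185


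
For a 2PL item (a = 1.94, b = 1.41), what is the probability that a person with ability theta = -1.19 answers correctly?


a*(theta - b) = 1.94 * (-1.19 - 1.41) = -5.044
exp(--5.044) = 155.0891
P = 1 / (1 + 155.0891)
P = 0.0064

0.0064


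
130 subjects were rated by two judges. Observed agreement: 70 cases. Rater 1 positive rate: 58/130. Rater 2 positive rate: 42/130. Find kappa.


P_o = 70/130 = 0.538462
P_e = (58*42 + 72*88) / 16900 = 0.519053
kappa = (P_o - P_e) / (1 - P_e)
kappa = (0.538462 - 0.519053) / (1 - 0.519053)
kappa = 0.0404

0.0404


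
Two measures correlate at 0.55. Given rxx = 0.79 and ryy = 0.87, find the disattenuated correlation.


r_corrected = rxy / sqrt(rxx * ryy)
= 0.55 / sqrt(0.79 * 0.87)
= 0.55 / sqrt(0.6873)
= 0.55 / 0.829036
r_corrected = 0.6634

0.6634


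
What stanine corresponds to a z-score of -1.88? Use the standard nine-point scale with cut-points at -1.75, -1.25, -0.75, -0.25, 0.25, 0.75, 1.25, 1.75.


Stanine boundaries: [-1.75, -1.25, -0.75, -0.25, 0.25, 0.75, 1.25, 1.75]
z = -1.88
Check each boundary:
  z < -1.75
  z < -1.25
  z < -0.75
  z < -0.25
  z < 0.25
  z < 0.75
  z < 1.25
  z < 1.75
Highest qualifying boundary gives stanine = 1

1


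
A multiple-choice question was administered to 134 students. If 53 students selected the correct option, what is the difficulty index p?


Item difficulty p = number correct / total examinees
p = 53 / 134
p = 0.3955

0.3955


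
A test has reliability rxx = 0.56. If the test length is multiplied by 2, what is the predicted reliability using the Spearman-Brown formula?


r_new = (n * rxx) / (1 + (n-1) * rxx)
r_new = (2 * 0.56) / (1 + 1 * 0.56)
r_new = 1.12 / 1.56
r_new = 0.7179

0.7179


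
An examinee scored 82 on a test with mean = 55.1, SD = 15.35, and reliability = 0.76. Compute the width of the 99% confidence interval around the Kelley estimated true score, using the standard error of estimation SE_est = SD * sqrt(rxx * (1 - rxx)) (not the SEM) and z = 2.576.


True score estimate = 0.76*82 + 0.24*55.1 = 75.544
SE_est = SD * sqrt(rxx * (1 - rxx)) = 15.35 * sqrt(0.76 * 0.24) = 15.35 * sqrt(0.1824) = 6.555726
CI = T_est +/- z * SE_est, so width = 2 * z * SE_est = 2 * 2.576 * 6.555726
Width = 33.7751

33.7751


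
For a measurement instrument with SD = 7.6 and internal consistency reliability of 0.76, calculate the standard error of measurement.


SEM = SD * sqrt(1 - rxx)
SEM = 7.6 * sqrt(1 - 0.76)
SEM = 7.6 * sqrt(0.24) = 7.6 * 0.489898
SEM = 3.7232

3.7232


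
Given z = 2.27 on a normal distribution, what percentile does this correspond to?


CDF(z) = 0.5 * (1 + erf(z/sqrt(2)))
erf(1.6051) = 0.9768
CDF = 0.9884
Percentile rank = 0.9884 * 100 = 98.84

98.84


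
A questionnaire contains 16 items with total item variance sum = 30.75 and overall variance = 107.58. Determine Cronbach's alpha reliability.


alpha = (k/(k-1)) * (1 - sum(si^2)/s_total^2)
= (16/15) * (1 - 30.75/107.58)
alpha = 0.7618

0.7618


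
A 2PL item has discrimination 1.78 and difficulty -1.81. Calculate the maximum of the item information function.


For 2PL, max info at theta = b = -1.81
I_max = a^2 / 4 = 1.78^2 / 4
= 3.1684 / 4
I_max = 0.7921

0.7921


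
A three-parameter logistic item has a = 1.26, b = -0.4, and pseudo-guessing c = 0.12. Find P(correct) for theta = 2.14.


logit = 1.26*(2.14 - -0.4) = 3.2004
P* = 1/(1 + exp(-3.2004)) = 0.9608
P = 0.12 + (1 - 0.12) * 0.9608
P = 0.9655

0.9655


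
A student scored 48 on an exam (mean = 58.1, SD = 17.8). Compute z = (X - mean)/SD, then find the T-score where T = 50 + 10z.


z = (X - mean) / SD = (48 - 58.1) / 17.8
z = -10.1 / 17.8
z = -0.5674
T-score = T = 50 + 10z
Carry z at full precision (z = -10.1 / 17.8) into the conversion:
T-score = 50 + 10 * (-10.1 / 17.8) = 50 + -101 / 17.8
T-score = 50 + -5.6742
T-score = 44.3258

44.3258


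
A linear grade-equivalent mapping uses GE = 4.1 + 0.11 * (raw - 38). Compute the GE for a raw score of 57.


raw - median = 57 - 38 = 19
slope * diff = 0.11 * 19 = 2.09
GE = 4.1 + 2.09
GE = 6.19

6.19


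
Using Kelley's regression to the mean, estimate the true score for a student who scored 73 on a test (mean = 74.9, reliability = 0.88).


T_est = rxx * X + (1 - rxx) * mean
T_est = 0.88 * 73 + 0.12 * 74.9
T_est = 64.24 + 8.988
T_est = 73.228

73.228


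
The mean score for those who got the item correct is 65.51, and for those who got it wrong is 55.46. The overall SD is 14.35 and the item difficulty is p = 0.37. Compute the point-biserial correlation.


q = 1 - p = 0.63
rpb = ((M1 - M0) / SD) * sqrt(p * q)
rpb = ((65.51 - 55.46) / 14.35) * sqrt(0.37 * 0.63)
rpb = 0.3381

0.3381


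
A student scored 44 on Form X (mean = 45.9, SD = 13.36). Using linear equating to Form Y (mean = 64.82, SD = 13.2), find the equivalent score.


slope = SD_Y / SD_X = 13.2 / 13.36 ~ 0.988
intercept = mean_Y - slope * mean_X = 64.82 - (13.2 / 13.36) * 45.9 ~ 19.4697
Y = slope * X + intercept. To avoid rounding drift from the rounded slope/intercept, evaluate the equivalent form Y = mean_Y + SD_Y * (X - mean_X) / SD_X at full precision:
Y = 64.82 + 13.2 * (44 - 45.9) / 13.36
Y = 64.82 - 13.2 * 1.9 / 13.36
Y = 64.82 - 25.08 / 13.36
Y = 64.82 - 1.8772
Y = 62.9428

62.9428


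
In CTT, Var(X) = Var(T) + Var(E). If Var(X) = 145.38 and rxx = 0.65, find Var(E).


var_true = rxx * var_obs = 0.65 * 145.38 = 94.497
var_error = var_obs - var_true
var_error = 145.38 - 94.497
var_error = 50.883

50.883


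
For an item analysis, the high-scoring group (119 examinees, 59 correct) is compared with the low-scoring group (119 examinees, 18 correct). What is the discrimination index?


p_upper = 59/119 = 0.4958
p_lower = 18/119 = 0.1513
D = 0.4958 - 0.1513 = 0.3445

0.3445


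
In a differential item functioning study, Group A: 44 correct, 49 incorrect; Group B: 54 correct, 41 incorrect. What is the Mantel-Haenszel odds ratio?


Odds_A = 44/49 = 0.898
Odds_B = 54/41 = 1.3171
OR = Odds_A / Odds_B = 0.898 / 1.3171
Exactly, OR = (44 * 41) / (49 * 54) = 1804 / 2646
OR = 0.6818

0.6818


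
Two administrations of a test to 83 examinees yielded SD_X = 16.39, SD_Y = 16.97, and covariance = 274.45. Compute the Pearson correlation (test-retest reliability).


r = cov(X,Y) / (SD_X * SD_Y)
r = 274.45 / (16.39 * 16.97)
r = 274.45 / 278.1383
r = 0.9867

0.9867


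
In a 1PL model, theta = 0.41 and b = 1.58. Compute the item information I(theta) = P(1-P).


P = 1/(1+exp(-(0.41-1.58))) = 0.2369
I = P*(1-P) = 0.2369 * 0.7631
I = 0.1808

0.1808


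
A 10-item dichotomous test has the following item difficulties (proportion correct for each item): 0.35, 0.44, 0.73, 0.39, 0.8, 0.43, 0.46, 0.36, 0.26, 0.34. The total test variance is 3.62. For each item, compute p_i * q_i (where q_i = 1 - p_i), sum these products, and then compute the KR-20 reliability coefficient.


For each item, compute p_i * q_i:
  Item 1: 0.35 * 0.65 = 0.2275
  Item 2: 0.44 * 0.56 = 0.2464
  Item 3: 0.73 * 0.27 = 0.1971
  Item 4: 0.39 * 0.61 = 0.2379
  Item 5: 0.8 * 0.2 = 0.16
  Item 6: 0.43 * 0.57 = 0.2451
  Item 7: 0.46 * 0.54 = 0.2484
  Item 8: 0.36 * 0.64 = 0.2304
  Item 9: 0.26 * 0.74 = 0.1924
  Item 10: 0.34 * 0.66 = 0.2244
Sum(p_i * q_i) = 0.2275 + 0.2464 + 0.1971 + 0.2379 + 0.16 + 0.2451 + 0.2484 + 0.2304 + 0.1924 + 0.2244 = 2.2096
KR-20 = (k/(k-1)) * (1 - Sum(p_i*q_i) / Var_total)
= (10/9) * (1 - 2.2096/3.62)
= 1.1111 * 0.3896
KR-20 = 0.4329

0.4329


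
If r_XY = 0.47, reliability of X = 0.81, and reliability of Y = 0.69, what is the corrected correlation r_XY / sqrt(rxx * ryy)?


r_corrected = rxy / sqrt(rxx * ryy)
= 0.47 / sqrt(0.81 * 0.69)
= 0.47 / sqrt(0.5589)
= 0.47 / 0.747596
r_corrected = 0.6287

0.6287


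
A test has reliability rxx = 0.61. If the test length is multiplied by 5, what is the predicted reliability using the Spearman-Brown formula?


r_new = (n * rxx) / (1 + (n-1) * rxx)
r_new = (5 * 0.61) / (1 + 4 * 0.61)
r_new = 3.05 / 3.44
r_new = 0.8866

0.8866


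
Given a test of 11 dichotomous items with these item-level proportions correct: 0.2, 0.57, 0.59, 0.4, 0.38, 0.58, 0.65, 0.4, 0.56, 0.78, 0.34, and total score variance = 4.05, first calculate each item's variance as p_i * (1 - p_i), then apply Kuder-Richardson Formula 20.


For each item, compute p_i * q_i:
  Item 1: 0.2 * 0.8 = 0.16
  Item 2: 0.57 * 0.43 = 0.2451
  Item 3: 0.59 * 0.41 = 0.2419
  Item 4: 0.4 * 0.6 = 0.24
  Item 5: 0.38 * 0.62 = 0.2356
  Item 6: 0.58 * 0.42 = 0.2436
  Item 7: 0.65 * 0.35 = 0.2275
  Item 8: 0.4 * 0.6 = 0.24
  Item 9: 0.56 * 0.44 = 0.2464
  Item 10: 0.78 * 0.22 = 0.1716
  Item 11: 0.34 * 0.66 = 0.2244
Sum(p_i * q_i) = 0.16 + 0.2451 + 0.2419 + 0.24 + 0.2356 + 0.2436 + 0.2275 + 0.24 + 0.2464 + 0.1716 + 0.2244 = 2.4761
KR-20 = (k/(k-1)) * (1 - Sum(p_i*q_i) / Var_total)
= (11/10) * (1 - 2.4761/4.05)
= 1.1 * 0.3886
KR-20 = 0.4275

0.4275


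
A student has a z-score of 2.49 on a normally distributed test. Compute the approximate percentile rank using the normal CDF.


CDF(z) = 0.5 * (1 + erf(z/sqrt(2)))
erf(1.7607) = 0.9872
CDF = 0.9936
Percentile rank = 0.9936 * 100 = 99.36

99.36


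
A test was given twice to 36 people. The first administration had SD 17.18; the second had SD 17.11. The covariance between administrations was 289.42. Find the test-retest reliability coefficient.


r = cov(X,Y) / (SD_X * SD_Y)
r = 289.42 / (17.18 * 17.11)
r = 289.42 / 293.9498
r = 0.9846

0.9846


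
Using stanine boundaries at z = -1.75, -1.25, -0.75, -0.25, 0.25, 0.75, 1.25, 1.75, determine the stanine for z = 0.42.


Stanine boundaries: [-1.75, -1.25, -0.75, -0.25, 0.25, 0.75, 1.25, 1.75]
z = 0.42
Check each boundary:
  z >= -1.75 -> could be stanine 2
  z >= -1.25 -> could be stanine 3
  z >= -0.75 -> could be stanine 4
  z >= -0.25 -> could be stanine 5
  z >= 0.25 -> could be stanine 6
  z < 0.75
  z < 1.25
  z < 1.75
Highest qualifying boundary gives stanine = 6

6


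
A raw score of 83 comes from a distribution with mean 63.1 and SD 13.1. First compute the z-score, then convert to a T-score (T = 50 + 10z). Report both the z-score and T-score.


z = (X - mean) / SD = (83 - 63.1) / 13.1
z = 19.9 / 13.1
z = 1.5191
T-score = T = 50 + 10z
Carry z at full precision (z = 19.9 / 13.1) into the conversion:
T-score = 50 + 10 * (19.9 / 13.1) = 50 + 199 / 13.1
T-score = 50 + 15.1908
T-score = 65.1908

65.1908


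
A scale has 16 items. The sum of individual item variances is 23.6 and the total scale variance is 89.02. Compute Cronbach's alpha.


alpha = (k/(k-1)) * (1 - sum(si^2)/s_total^2)
= (16/15) * (1 - 23.6/89.02)
alpha = 0.7839

0.7839


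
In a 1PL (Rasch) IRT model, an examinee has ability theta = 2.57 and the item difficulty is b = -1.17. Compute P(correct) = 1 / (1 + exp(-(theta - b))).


theta - b = 2.57 - -1.17 = 3.74
exp(-(theta - b)) = exp(-3.74) = 0.0238
P = 1 / (1 + 0.0238)
P = 0.9768

0.9768


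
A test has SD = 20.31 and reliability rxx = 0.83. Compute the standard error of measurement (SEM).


SEM = SD * sqrt(1 - rxx)
SEM = 20.31 * sqrt(1 - 0.83)
SEM = 20.31 * sqrt(0.17) = 20.31 * 0.412311
SEM = 8.374

8.374


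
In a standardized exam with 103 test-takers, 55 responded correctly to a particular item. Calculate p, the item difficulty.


Item difficulty p = number correct / total examinees
p = 55 / 103
p = 0.534

0.534


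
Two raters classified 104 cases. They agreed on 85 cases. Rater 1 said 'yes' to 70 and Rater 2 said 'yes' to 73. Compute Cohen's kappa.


P_o = 85/104 = 0.817308
P_e = (70*73 + 34*31) / 10816 = 0.569896
kappa = (P_o - P_e) / (1 - P_e)
kappa = (0.817308 - 0.569896) / (1 - 0.569896)
kappa = 0.5752

0.5752


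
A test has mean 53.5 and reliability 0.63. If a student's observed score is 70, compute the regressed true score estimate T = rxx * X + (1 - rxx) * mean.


T_est = rxx * X + (1 - rxx) * mean
T_est = 0.63 * 70 + 0.37 * 53.5
T_est = 44.1 + 19.795
T_est = 63.895

63.895


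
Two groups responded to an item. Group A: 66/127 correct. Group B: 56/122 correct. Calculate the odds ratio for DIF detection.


Odds_A = 66/61 = 1.082
Odds_B = 56/66 = 0.8485
OR = Odds_A / Odds_B = 1.082 / 0.8485
Exactly, OR = (66 * 66) / (61 * 56) = 4356 / 3416
OR = 1.2752

1.2752


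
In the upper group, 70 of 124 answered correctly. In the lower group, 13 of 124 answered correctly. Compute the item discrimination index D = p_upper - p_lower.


p_upper = 70/124 = 0.5645
p_lower = 13/124 = 0.1048
D = 0.5645 - 0.1048 = 0.4597

0.4597


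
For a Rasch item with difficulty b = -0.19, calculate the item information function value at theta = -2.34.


P = 1/(1+exp(-(-2.34--0.19))) = 0.1043
I = P*(1-P) = 0.1043 * 0.8957
I = 0.0934

0.0934


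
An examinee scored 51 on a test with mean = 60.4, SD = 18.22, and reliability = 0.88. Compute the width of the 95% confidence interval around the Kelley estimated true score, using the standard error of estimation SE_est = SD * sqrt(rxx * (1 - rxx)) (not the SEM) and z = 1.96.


True score estimate = 0.88*51 + 0.12*60.4 = 52.128
SE_est = SD * sqrt(rxx * (1 - rxx)) = 18.22 * sqrt(0.88 * 0.12) = 18.22 * sqrt(0.1056) = 5.920799
CI = T_est +/- z * SE_est, so width = 2 * z * SE_est = 2 * 1.96 * 5.920799
Width = 23.2095

23.2095


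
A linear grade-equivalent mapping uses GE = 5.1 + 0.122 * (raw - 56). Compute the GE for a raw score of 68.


raw - median = 68 - 56 = 12
slope * diff = 0.122 * 12 = 1.464
GE = 5.1 + 1.464
GE = 6.564

6.564


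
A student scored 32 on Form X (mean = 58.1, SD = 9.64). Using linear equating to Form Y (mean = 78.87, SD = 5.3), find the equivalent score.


slope = SD_Y / SD_X = 5.3 / 9.64 ~ 0.5498
intercept = mean_Y - slope * mean_X = 78.87 - (5.3 / 9.64) * 58.1 ~ 46.9271
Y = slope * X + intercept. To avoid rounding drift from the rounded slope/intercept, evaluate the equivalent form Y = mean_Y + SD_Y * (X - mean_X) / SD_X at full precision:
Y = 78.87 + 5.3 * (32 - 58.1) / 9.64
Y = 78.87 - 5.3 * 26.1 / 9.64
Y = 78.87 - 138.33 / 9.64
Y = 78.87 - 14.3496
Y = 64.5204

64.5204


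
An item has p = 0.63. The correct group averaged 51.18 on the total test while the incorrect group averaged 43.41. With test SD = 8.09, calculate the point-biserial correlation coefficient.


q = 1 - p = 0.37
rpb = ((M1 - M0) / SD) * sqrt(p * q)
rpb = ((51.18 - 43.41) / 8.09) * sqrt(0.63 * 0.37)
rpb = 0.4637

0.4637


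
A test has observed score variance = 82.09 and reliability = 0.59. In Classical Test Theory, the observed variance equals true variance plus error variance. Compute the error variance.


var_true = rxx * var_obs = 0.59 * 82.09 = 48.4331
var_error = var_obs - var_true
var_error = 82.09 - 48.4331
var_error = 33.6569

33.6569


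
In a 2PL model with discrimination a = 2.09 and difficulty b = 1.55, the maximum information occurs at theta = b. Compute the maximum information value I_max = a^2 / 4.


For 2PL, max info at theta = b = 1.55
I_max = a^2 / 4 = 2.09^2 / 4
= 4.3681 / 4
I_max = 1.092

1.092


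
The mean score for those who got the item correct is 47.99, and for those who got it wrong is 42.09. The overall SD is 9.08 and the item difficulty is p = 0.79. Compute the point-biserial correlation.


q = 1 - p = 0.21
rpb = ((M1 - M0) / SD) * sqrt(p * q)
rpb = ((47.99 - 42.09) / 9.08) * sqrt(0.79 * 0.21)
rpb = 0.2647

0.2647


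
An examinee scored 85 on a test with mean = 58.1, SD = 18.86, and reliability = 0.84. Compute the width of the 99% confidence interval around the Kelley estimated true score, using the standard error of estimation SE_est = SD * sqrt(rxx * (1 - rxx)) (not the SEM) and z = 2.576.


True score estimate = 0.84*85 + 0.16*58.1 = 80.696
SE_est = SD * sqrt(rxx * (1 - rxx)) = 18.86 * sqrt(0.84 * 0.16) = 18.86 * sqrt(0.1344) = 6.91419
CI = T_est +/- z * SE_est, so width = 2 * z * SE_est = 2 * 2.576 * 6.91419
Width = 35.6219

35.6219


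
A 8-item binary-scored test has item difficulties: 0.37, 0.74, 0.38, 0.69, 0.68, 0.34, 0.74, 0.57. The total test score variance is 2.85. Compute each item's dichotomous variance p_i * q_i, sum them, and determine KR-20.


For each item, compute p_i * q_i:
  Item 1: 0.37 * 0.63 = 0.2331
  Item 2: 0.74 * 0.26 = 0.1924
  Item 3: 0.38 * 0.62 = 0.2356
  Item 4: 0.69 * 0.31 = 0.2139
  Item 5: 0.68 * 0.32 = 0.2176
  Item 6: 0.34 * 0.66 = 0.2244
  Item 7: 0.74 * 0.26 = 0.1924
  Item 8: 0.57 * 0.43 = 0.2451
Sum(p_i * q_i) = 0.2331 + 0.1924 + 0.2356 + 0.2139 + 0.2176 + 0.2244 + 0.1924 + 0.2451 = 1.7545
KR-20 = (k/(k-1)) * (1 - Sum(p_i*q_i) / Var_total)
= (8/7) * (1 - 1.7545/2.85)
= 1.1429 * 0.3844
KR-20 = 0.4393

0.4393


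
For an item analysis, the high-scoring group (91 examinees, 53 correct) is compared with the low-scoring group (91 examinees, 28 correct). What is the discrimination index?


p_upper = 53/91 = 0.5824
p_lower = 28/91 = 0.3077
D = 0.5824 - 0.3077 = 0.2747

0.2747


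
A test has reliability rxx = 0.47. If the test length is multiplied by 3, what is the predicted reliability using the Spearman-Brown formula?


r_new = (n * rxx) / (1 + (n-1) * rxx)
r_new = (3 * 0.47) / (1 + 2 * 0.47)
r_new = 1.41 / 1.94
r_new = 0.7268

0.7268


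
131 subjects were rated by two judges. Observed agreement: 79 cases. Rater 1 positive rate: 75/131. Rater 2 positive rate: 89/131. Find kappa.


P_o = 79/131 = 0.603053
P_e = (75*89 + 56*42) / 17161 = 0.526018
kappa = (P_o - P_e) / (1 - P_e)
kappa = (0.603053 - 0.526018) / (1 - 0.526018)
kappa = 0.1625

0.1625


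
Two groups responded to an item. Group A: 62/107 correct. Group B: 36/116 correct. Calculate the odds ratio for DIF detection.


Odds_A = 62/45 = 1.3778
Odds_B = 36/80 = 0.45
OR = Odds_A / Odds_B = 1.3778 / 0.45
Exactly, OR = (62 * 80) / (45 * 36) = 4960 / 1620
OR = 3.0617

3.0617


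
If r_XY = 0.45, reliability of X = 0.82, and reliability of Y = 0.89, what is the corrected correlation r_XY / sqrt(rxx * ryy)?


r_corrected = rxy / sqrt(rxx * ryy)
= 0.45 / sqrt(0.82 * 0.89)
= 0.45 / sqrt(0.7298)
= 0.45 / 0.854283
r_corrected = 0.5268

0.5268


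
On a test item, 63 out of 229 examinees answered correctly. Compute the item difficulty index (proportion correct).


Item difficulty p = number correct / total examinees
p = 63 / 229
p = 0.2751

0.2751


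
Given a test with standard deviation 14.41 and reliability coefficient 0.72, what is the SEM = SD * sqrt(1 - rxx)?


SEM = SD * sqrt(1 - rxx)
SEM = 14.41 * sqrt(1 - 0.72)
SEM = 14.41 * sqrt(0.28) = 14.41 * 0.52915
SEM = 7.6251

7.6251


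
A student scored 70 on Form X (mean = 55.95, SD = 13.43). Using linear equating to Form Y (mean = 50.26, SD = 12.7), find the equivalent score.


slope = SD_Y / SD_X = 12.7 / 13.43 ~ 0.9456
intercept = mean_Y - slope * mean_X = 50.26 - (12.7 / 13.43) * 55.95 ~ -2.6488
Y = slope * X + intercept. To avoid rounding drift from the rounded slope/intercept, evaluate the equivalent form Y = mean_Y + SD_Y * (X - mean_X) / SD_X at full precision:
Y = 50.26 + 12.7 * (70 - 55.95) / 13.43
Y = 50.26 + 12.7 * 14.05 / 13.43
Y = 50.26 + 178.435 / 13.43
Y = 50.26 + 13.2863
Y = 63.5463

63.5463


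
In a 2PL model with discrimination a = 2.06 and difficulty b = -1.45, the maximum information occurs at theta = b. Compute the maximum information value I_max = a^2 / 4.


For 2PL, max info at theta = b = -1.45
I_max = a^2 / 4 = 2.06^2 / 4
= 4.2436 / 4
I_max = 1.0609

1.0609


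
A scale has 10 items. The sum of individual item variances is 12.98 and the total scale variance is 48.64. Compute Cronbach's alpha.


alpha = (k/(k-1)) * (1 - sum(si^2)/s_total^2)
= (10/9) * (1 - 12.98/48.64)
alpha = 0.8146

0.8146


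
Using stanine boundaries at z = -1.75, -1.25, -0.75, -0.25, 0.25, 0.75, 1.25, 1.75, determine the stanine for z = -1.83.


Stanine boundaries: [-1.75, -1.25, -0.75, -0.25, 0.25, 0.75, 1.25, 1.75]
z = -1.83
Check each boundary:
  z < -1.75
  z < -1.25
  z < -0.75
  z < -0.25
  z < 0.25
  z < 0.75
  z < 1.25
  z < 1.75
Highest qualifying boundary gives stanine = 1

1


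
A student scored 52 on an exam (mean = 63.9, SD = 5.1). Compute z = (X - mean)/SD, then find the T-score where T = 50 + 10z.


z = (X - mean) / SD = (52 - 63.9) / 5.1
z = -11.9 / 5.1
z = -2.3333
T-score = T = 50 + 10z
Carry z at full precision (z = -11.9 / 5.1) into the conversion:
T-score = 50 + 10 * (-11.9 / 5.1) = 50 + -119 / 5.1
T-score = 50 + -23.3333
T-score = 26.6667

26.6667


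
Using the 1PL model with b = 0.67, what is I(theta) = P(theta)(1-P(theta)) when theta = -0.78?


P = 1/(1+exp(-(-0.78-0.67))) = 0.19
I = P*(1-P) = 0.19 * 0.81
I = 0.1539

0.1539


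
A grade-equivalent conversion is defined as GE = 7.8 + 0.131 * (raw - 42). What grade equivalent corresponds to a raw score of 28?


raw - median = 28 - 42 = -14
slope * diff = 0.131 * -14 = -1.834
GE = 7.8 + -1.834
GE = 5.966

5.966


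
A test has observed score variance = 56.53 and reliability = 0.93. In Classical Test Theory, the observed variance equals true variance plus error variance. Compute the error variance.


var_true = rxx * var_obs = 0.93 * 56.53 = 52.5729
var_error = var_obs - var_true
var_error = 56.53 - 52.5729
var_error = 3.9571

3.9571


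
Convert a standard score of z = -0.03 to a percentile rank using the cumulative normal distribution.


CDF(z) = 0.5 * (1 + erf(z/sqrt(2)))
erf(-0.0212) = -0.0239
CDF = 0.488
Percentile rank = 0.488 * 100 = 48.8

48.8


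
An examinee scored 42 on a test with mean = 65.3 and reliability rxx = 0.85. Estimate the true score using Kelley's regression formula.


T_est = rxx * X + (1 - rxx) * mean
T_est = 0.85 * 42 + 0.15 * 65.3
T_est = 35.7 + 9.795
T_est = 45.495

45.495


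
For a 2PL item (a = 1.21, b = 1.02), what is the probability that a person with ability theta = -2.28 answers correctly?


a*(theta - b) = 1.21 * (-2.28 - 1.02) = -3.993
exp(--3.993) = 54.2173
P = 1 / (1 + 54.2173)
P = 0.0181

0.0181


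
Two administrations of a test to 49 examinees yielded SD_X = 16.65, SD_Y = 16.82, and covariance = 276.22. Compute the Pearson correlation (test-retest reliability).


r = cov(X,Y) / (SD_X * SD_Y)
r = 276.22 / (16.65 * 16.82)
r = 276.22 / 280.053
r = 0.9863

0.9863


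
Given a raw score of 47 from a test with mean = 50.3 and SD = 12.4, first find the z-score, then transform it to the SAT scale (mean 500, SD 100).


z = (X - mean) / SD = (47 - 50.3) / 12.4
z = -3.3 / 12.4
z = -0.2661
SAT-scale = SAT = 500 + 100z
Carry z at full precision (z = -3.3 / 12.4) into the conversion:
SAT-scale = 500 + 100 * (-3.3 / 12.4) = 500 + -330 / 12.4
SAT-scale = 500 + -26.6129
SAT-scale = 473.3871

473.3871


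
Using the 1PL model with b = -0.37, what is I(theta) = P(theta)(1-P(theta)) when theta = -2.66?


P = 1/(1+exp(-(-2.66--0.37))) = 0.092
I = P*(1-P) = 0.092 * 0.908
I = 0.0835

0.0835


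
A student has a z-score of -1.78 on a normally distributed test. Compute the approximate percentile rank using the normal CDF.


CDF(z) = 0.5 * (1 + erf(z/sqrt(2)))
erf(-1.2587) = -0.9249
CDF = 0.0375
Percentile rank = 0.0375 * 100 = 3.75

3.75


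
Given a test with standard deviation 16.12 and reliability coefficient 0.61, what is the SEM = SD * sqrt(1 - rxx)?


SEM = SD * sqrt(1 - rxx)
SEM = 16.12 * sqrt(1 - 0.61)
SEM = 16.12 * sqrt(0.39) = 16.12 * 0.6245
SEM = 10.0669

10.0669


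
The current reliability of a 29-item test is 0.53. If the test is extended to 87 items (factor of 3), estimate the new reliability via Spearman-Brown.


r_new = (n * rxx) / (1 + (n-1) * rxx)
r_new = (3 * 0.53) / (1 + 2 * 0.53)
r_new = 1.59 / 2.06
r_new = 0.7718

0.7718


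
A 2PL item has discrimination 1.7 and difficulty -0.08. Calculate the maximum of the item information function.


For 2PL, max info at theta = b = -0.08
I_max = a^2 / 4 = 1.7^2 / 4
= 2.89 / 4
I_max = 0.7225

0.7225


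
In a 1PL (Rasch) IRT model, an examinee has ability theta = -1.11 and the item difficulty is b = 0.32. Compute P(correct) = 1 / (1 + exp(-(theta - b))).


theta - b = -1.11 - 0.32 = -1.43
exp(-(theta - b)) = exp(1.43) = 4.1787
P = 1 / (1 + 4.1787)
P = 0.1931

0.1931


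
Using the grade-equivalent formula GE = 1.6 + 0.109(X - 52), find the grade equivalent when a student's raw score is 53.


raw - median = 53 - 52 = 1
slope * diff = 0.109 * 1 = 0.109
GE = 1.6 + 0.109
GE = 1.709

1.709


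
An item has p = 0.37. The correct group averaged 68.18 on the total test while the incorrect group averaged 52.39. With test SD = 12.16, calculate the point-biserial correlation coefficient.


q = 1 - p = 0.63
rpb = ((M1 - M0) / SD) * sqrt(p * q)
rpb = ((68.18 - 52.39) / 12.16) * sqrt(0.37 * 0.63)
rpb = 0.6269

0.6269


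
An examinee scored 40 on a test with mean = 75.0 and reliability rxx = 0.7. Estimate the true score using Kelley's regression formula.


T_est = rxx * X + (1 - rxx) * mean
T_est = 0.7 * 40 + 0.3 * 75.0
T_est = 28.0 + 22.5
T_est = 50.5

50.5


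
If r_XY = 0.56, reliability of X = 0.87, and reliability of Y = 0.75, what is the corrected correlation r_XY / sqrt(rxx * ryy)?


r_corrected = rxy / sqrt(rxx * ryy)
= 0.56 / sqrt(0.87 * 0.75)
= 0.56 / sqrt(0.6525)
= 0.56 / 0.807775
r_corrected = 0.6933

0.6933


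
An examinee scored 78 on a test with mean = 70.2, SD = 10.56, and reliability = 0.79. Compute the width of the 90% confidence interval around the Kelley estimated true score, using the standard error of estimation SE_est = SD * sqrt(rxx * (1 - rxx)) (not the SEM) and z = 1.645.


True score estimate = 0.79*78 + 0.21*70.2 = 76.362
SE_est = SD * sqrt(rxx * (1 - rxx)) = 10.56 * sqrt(0.79 * 0.21) = 10.56 * sqrt(0.1659) = 4.301175
CI = T_est +/- z * SE_est, so width = 2 * z * SE_est = 2 * 1.645 * 4.301175
Width = 14.1509

14.1509


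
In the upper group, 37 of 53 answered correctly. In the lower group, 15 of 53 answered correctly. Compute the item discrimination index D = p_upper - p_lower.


p_upper = 37/53 = 0.6981
p_lower = 15/53 = 0.283
D = 0.6981 - 0.283 = 0.4151

0.4151


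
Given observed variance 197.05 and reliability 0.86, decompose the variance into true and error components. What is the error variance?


var_true = rxx * var_obs = 0.86 * 197.05 = 169.463
var_error = var_obs - var_true
var_error = 197.05 - 169.463
var_error = 27.587

27.587


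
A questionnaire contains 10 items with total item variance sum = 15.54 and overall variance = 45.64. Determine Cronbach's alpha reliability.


alpha = (k/(k-1)) * (1 - sum(si^2)/s_total^2)
= (10/9) * (1 - 15.54/45.64)
alpha = 0.7328

0.7328


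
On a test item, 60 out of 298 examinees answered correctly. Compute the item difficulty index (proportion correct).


Item difficulty p = number correct / total examinees
p = 60 / 298
p = 0.2013

0.2013


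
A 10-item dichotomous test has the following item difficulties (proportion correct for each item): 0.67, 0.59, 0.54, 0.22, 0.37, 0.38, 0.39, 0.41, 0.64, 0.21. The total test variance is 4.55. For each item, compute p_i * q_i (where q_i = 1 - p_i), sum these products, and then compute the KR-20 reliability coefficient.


For each item, compute p_i * q_i:
  Item 1: 0.67 * 0.33 = 0.2211
  Item 2: 0.59 * 0.41 = 0.2419
  Item 3: 0.54 * 0.46 = 0.2484
  Item 4: 0.22 * 0.78 = 0.1716
  Item 5: 0.37 * 0.63 = 0.2331
  Item 6: 0.38 * 0.62 = 0.2356
  Item 7: 0.39 * 0.61 = 0.2379
  Item 8: 0.41 * 0.59 = 0.2419
  Item 9: 0.64 * 0.36 = 0.2304
  Item 10: 0.21 * 0.79 = 0.1659
Sum(p_i * q_i) = 0.2211 + 0.2419 + 0.2484 + 0.1716 + 0.2331 + 0.2356 + 0.2379 + 0.2419 + 0.2304 + 0.1659 = 2.2278
KR-20 = (k/(k-1)) * (1 - Sum(p_i*q_i) / Var_total)
= (10/9) * (1 - 2.2278/4.55)
= 1.1111 * 0.5104
KR-20 = 0.5671

0.5671


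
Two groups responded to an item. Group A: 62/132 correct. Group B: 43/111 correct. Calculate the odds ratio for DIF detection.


Odds_A = 62/70 = 0.8857
Odds_B = 43/68 = 0.6324
OR = Odds_A / Odds_B = 0.8857 / 0.6324
Exactly, OR = (62 * 68) / (70 * 43) = 4216 / 3010
OR = 1.4007

1.4007


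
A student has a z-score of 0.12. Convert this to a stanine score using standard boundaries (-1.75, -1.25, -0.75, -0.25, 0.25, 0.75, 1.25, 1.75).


Stanine boundaries: [-1.75, -1.25, -0.75, -0.25, 0.25, 0.75, 1.25, 1.75]
z = 0.12
Check each boundary:
  z >= -1.75 -> could be stanine 2
  z >= -1.25 -> could be stanine 3
  z >= -0.75 -> could be stanine 4
  z >= -0.25 -> could be stanine 5
  z < 0.25
  z < 0.75
  z < 1.25
  z < 1.75
Highest qualifying boundary gives stanine = 5

5


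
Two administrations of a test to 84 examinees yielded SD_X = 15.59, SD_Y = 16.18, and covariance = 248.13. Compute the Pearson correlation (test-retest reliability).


r = cov(X,Y) / (SD_X * SD_Y)
r = 248.13 / (15.59 * 16.18)
r = 248.13 / 252.2462
r = 0.9837

0.9837


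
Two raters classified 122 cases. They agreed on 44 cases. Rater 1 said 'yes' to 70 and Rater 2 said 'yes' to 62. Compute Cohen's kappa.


P_o = 44/122 = 0.360656
P_e = (70*62 + 52*60) / 14884 = 0.501209
kappa = (P_o - P_e) / (1 - P_e)
kappa = (0.360656 - 0.501209) / (1 - 0.501209)
kappa = -0.2818

-0.2818


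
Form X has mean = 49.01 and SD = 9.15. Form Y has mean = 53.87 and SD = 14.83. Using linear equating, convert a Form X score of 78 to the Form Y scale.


slope = SD_Y / SD_X = 14.83 / 9.15 ~ 1.6208
intercept = mean_Y - slope * mean_X = 53.87 - (14.83 / 9.15) * 49.01 ~ -25.5637
Y = slope * X + intercept. To avoid rounding drift from the rounded slope/intercept, evaluate the equivalent form Y = mean_Y + SD_Y * (X - mean_X) / SD_X at full precision:
Y = 53.87 + 14.83 * (78 - 49.01) / 9.15
Y = 53.87 + 14.83 * 28.99 / 9.15
Y = 53.87 + 429.9217 / 9.15
Y = 53.87 + 46.986
Y = 100.856

100.856


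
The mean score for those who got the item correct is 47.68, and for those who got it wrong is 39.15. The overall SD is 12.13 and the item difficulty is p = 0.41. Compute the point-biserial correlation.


q = 1 - p = 0.59
rpb = ((M1 - M0) / SD) * sqrt(p * q)
rpb = ((47.68 - 39.15) / 12.13) * sqrt(0.41 * 0.59)
rpb = 0.3459

0.3459


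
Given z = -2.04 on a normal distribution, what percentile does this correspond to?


CDF(z) = 0.5 * (1 + erf(z/sqrt(2)))
erf(-1.4425) = -0.9586
CDF = 0.0207
Percentile rank = 0.0207 * 100 = 2.07

2.07


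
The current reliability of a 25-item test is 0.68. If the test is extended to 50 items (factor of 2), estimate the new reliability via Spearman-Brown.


r_new = (n * rxx) / (1 + (n-1) * rxx)
r_new = (2 * 0.68) / (1 + 1 * 0.68)
r_new = 1.36 / 1.68
r_new = 0.8095

0.8095


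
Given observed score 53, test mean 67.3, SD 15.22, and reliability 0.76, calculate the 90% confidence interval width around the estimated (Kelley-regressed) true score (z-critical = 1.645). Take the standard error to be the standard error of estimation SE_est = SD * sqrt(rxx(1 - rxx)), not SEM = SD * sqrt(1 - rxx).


True score estimate = 0.76*53 + 0.24*67.3 = 56.432
SE_est = SD * sqrt(rxx * (1 - rxx)) = 15.22 * sqrt(0.76 * 0.24) = 15.22 * sqrt(0.1824) = 6.500205
CI = T_est +/- z * SE_est, so width = 2 * z * SE_est = 2 * 1.645 * 6.500205
Width = 21.3857

21.3857


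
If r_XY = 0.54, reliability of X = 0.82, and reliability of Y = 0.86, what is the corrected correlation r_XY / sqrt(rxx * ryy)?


r_corrected = rxy / sqrt(rxx * ryy)
= 0.54 / sqrt(0.82 * 0.86)
= 0.54 / sqrt(0.7052)
= 0.54 / 0.839762
r_corrected = 0.643

0.643


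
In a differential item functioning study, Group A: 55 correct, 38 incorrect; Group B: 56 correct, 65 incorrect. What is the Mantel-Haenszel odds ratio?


Odds_A = 55/38 = 1.4474
Odds_B = 56/65 = 0.8615
OR = Odds_A / Odds_B = 1.4474 / 0.8615
Exactly, OR = (55 * 65) / (38 * 56) = 3575 / 2128
OR = 1.68

1.68


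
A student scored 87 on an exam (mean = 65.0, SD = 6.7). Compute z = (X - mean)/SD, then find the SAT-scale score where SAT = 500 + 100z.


z = (X - mean) / SD = (87 - 65.0) / 6.7
z = 22.0 / 6.7
z = 3.2836
SAT-scale = SAT = 500 + 100z
Carry z at full precision (z = 22.0 / 6.7) into the conversion:
SAT-scale = 500 + 100 * (22.0 / 6.7) = 500 + 2200 / 6.7
SAT-scale = 500 + 328.3582
SAT-scale = 828.3582

828.3582


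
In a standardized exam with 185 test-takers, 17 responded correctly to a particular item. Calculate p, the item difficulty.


Item difficulty p = number correct / total examinees
p = 17 / 185
p = 0.0919

0.0919


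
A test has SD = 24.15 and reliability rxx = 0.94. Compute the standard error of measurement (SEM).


SEM = SD * sqrt(1 - rxx)
SEM = 24.15 * sqrt(1 - 0.94)
SEM = 24.15 * sqrt(0.06) = 24.15 * 0.244949
SEM = 5.9155

5.9155


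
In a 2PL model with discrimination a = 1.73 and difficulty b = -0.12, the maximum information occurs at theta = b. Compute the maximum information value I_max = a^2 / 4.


For 2PL, max info at theta = b = -0.12
I_max = a^2 / 4 = 1.73^2 / 4
= 2.9929 / 4
I_max = 0.7482

0.7482


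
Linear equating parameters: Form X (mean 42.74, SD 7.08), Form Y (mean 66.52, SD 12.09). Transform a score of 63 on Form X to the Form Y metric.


slope = SD_Y / SD_X = 12.09 / 7.08 ~ 1.7076
intercept = mean_Y - slope * mean_X = 66.52 - (12.09 / 7.08) * 42.74 ~ -6.464
Y = slope * X + intercept. To avoid rounding drift from the rounded slope/intercept, evaluate the equivalent form Y = mean_Y + SD_Y * (X - mean_X) / SD_X at full precision:
Y = 66.52 + 12.09 * (63 - 42.74) / 7.08
Y = 66.52 + 12.09 * 20.26 / 7.08
Y = 66.52 + 244.9434 / 7.08
Y = 66.52 + 34.5965
Y = 101.1165

101.1165
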